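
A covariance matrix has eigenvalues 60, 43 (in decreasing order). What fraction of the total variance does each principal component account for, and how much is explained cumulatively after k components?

Step 1 — total variance = trace(Sigma) = Σ λ_i = 60 + 43 = 103.

Step 2 — fraction explained by component i = λ_i / Σ λ:
  PC1: 60/103 = 0.5825
  PC2: 43/103 = 0.4175

Step 3 — cumulative fraction after k components = (λ_1 + ... + λ_k) / Σ λ:
  k = 1: 60/103 = 0.5825
  k = 2: (60 + 43)/103 = 103/103 = 1

Summary (fraction, with percent):

explained: PC1 0.5825 (58.25%), PC2 0.4175 (41.75%);  cumulative: 0.5825, 1


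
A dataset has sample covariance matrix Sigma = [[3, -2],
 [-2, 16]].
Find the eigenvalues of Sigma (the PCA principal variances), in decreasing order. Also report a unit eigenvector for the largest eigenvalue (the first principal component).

Step 1 — characteristic polynomial of 2×2 Sigma:
  det(Sigma - λI) = λ² - trace · λ + det = 0.
  trace = 3 + 16 = 19, det = 3·16 - (-2)² = 44.
Step 2 — discriminant:
  Δ = trace² - 4·det = 361 - 176 = 185.
Step 3 — eigenvalues:
  λ = (trace ± √Δ)/2 = (19 ± 13.6015)/2,
  λ_1 = 16.3007,  λ_2 = 2.6993.

Step 4 — unit eigenvector for λ_1: solve (Sigma - λ_1 I)v = 0. First row:
  (3 - 16.3007)·v_x + (-2)·v_y = 0, i.e. (-13.3007)·v_x + (-2)·v_y = 0,
  so v ∝ (b, λ_1 - a) = (-2, 13.3007); multiply by -1 so the first entry is positive: u = (2, -13.3007).
  ||u|| = √((2)² + (-13.3007)²) = √(180.9096) ≈ 13.4503,
  v_1 = u/||u|| ≈ (0.1487, -0.9889) (||v_1|| = 1).

λ_1 = 16.3007,  λ_2 = 2.6993;  v_1 ≈ (0.1487, -0.9889)


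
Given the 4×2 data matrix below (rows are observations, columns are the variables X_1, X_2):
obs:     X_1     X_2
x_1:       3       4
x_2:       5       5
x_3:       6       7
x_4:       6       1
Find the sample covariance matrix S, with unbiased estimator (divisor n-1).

Step 1 — column means:
  mean(X_1) = (3 + 5 + 6 + 6) / 4 = 20/4 = 5
  mean(X_2) = (4 + 5 + 7 + 1) / 4 = 17/4 = 4.25

Step 2 — sample covariance S[i,j] = (1/(n-1)) · Σ_k (x_{k,i} - mean_i) · (x_{k,j} - mean_j), with n-1 = 3.
  S[X_1,X_1] = ((-2)·(-2) + (0)·(0) + (1)·(1) + (1)·(1)) / 3 = 6/3 = 2
  S[X_1,X_2] = ((-2)·(-0.25) + (0)·(0.75) + (1)·(2.75) + (1)·(-3.25)) / 3 = 0/3 = 0
  S[X_2,X_2] = ((-0.25)·(-0.25) + (0.75)·(0.75) + (2.75)·(2.75) + (-3.25)·(-3.25)) / 3 = 18.75/3 = 6.25

S is symmetric (S[j,i] = S[i,j]). Assembling:

S = [[2, 0],
 [0, 6.25]]


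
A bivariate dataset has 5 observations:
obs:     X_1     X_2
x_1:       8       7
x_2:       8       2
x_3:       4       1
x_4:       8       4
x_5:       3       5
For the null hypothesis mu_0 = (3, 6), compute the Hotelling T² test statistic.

Step 1 — sample mean vector:
  mean(X_1) = (8 + 8 + 4 + 8 + 3) / 5 = 31/5 = 6.2
  mean(X_2) = (7 + 2 + 1 + 4 + 5) / 5 = 19/5 = 3.8
  x̄ = (6.2, 3.8),  deviation x̄ - mu_0 = (6.2, 3.8) - (3, 6) = (3.2, -2.2).

Step 2 — sample covariance matrix, S[i,j] = (1/(n-1)) · Σ_k (x_{k,i} - mean_i) · (x_{k,j} - mean_j), divisor n-1 = 4:
  S[X_1,X_1] = ((1.8)·(1.8) + (1.8)·(1.8) + (-2.2)·(-2.2) + (1.8)·(1.8) + (-3.2)·(-3.2)) / 4 = 24.8/4 = 6.2
  S[X_1,X_2] = ((1.8)·(3.2) + (1.8)·(-1.8) + (-2.2)·(-2.8) + (1.8)·(0.2) + (-3.2)·(1.2)) / 4 = 5.2/4 = 1.3
  S[X_2,X_2] = ((3.2)·(3.2) + (-1.8)·(-1.8) + (-2.8)·(-2.8) + (0.2)·(0.2) + (1.2)·(1.2)) / 4 = 22.8/4 = 5.7
  S = [[6.2, 1.3],
 [1.3, 5.7]].

Step 3 — invert S. det(S) = 6.2·5.7 - (1.3)² = 33.65.
  S^{-1} = (1/det) · [[d, -b], [-b, a]] = [[0.1694, -0.0386],
 [-0.0386, 0.1842]].

Step 4 — quadratic form (x̄ - mu_0)^T · S^{-1} · (x̄ - mu_0):
  S^{-1} · (x̄ - mu_0) = (0.627, -0.529),
  (x̄ - mu_0)^T · [...] = (3.2)·(0.627) + (-2.2)·(-0.529) = 3.1703.

Step 5 — scale by n: T² = 5 · 3.1703 = 15.8514.

T² ≈ 15.8514


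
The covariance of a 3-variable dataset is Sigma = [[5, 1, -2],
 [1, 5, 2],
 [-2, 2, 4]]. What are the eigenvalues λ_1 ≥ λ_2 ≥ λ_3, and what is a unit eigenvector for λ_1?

Step 1 — characteristic polynomial p(λ) = det(λI - Sigma) = λ³ - tr·λ² + c_1·λ - det, where tr = trace, c_1 = sum of the principal 2×2 minors, det = det(Sigma):
  tr = 5 + 5 + 4 = 14,
  c_1 = (5·5 - (1)²) + (5·4 - (-2)²) + (5·4 - (2)²) = 24 + 16 + 16 = 56,
  det = 5·(5·4 - (2)²) - (1)·((1)·4 - (2)·(-2)) + (-2)·((1)·(2) - 5·(-2)) = 5·(16) - (1)·(8) + (-2)·(12) = 48.
  So p(λ) = λ³ - 14λ² + 56λ - 48.
Step 2 — look for an integer root (rational root theorem: any rational root is an integer divisor of 48). Testing λ = 6:
  p(6) = 216 - 504 + 336 - 48 = 0  ✓
  Dividing out (λ - 6): p(λ) = (λ - 6)(λ² - 8λ + 8).
Step 3 — remaining eigenvalues from the quadratic λ² - 8λ + 8 = 0:
  Δ = 8² - 4·8 = 64 - 32 = 32,  λ = (8 ± √32)/2 = (8 ± 5.6569)/2 ≈ 6.8284 or 1.1716.
  Sorted: λ_1 = 6.8284,  λ_2 = 6,  λ_3 = 1.1716  (check: sum = 14 = tr ✓).

Step 4 — unit eigenvector for λ_1 ≈ 6.8284: v spans the null space of (Sigma - λ_1 I), whose rows are
  r_1 = (-1.8284, 1, -2),  r_2 = (1, -1.8284, 2),  r_3 = (-2, 2, -2.8284).
  v is orthogonal to every row, so take v ∝ r_1 × r_2 = ((1)·(2) - (-2)·(-1.8284), (-2)·(1) - (-1.8284)·(2), (-1.8284)·(-1.8284) - (1)·(1)) ≈ (-1.6569, 1.6569, 2.3431).
  Rescale (multiply by -1 so the first nonzero entry is positive): u = (1.6569, -1.6569, -2.3431).
  ||u|| = √((1.6569)² + (-1.6569)² + (-2.3431)²) = √(10.9807) ≈ 3.3137,  v_1 = u/||u|| ≈ (0.5, -0.5, -0.7071) (||v_1|| = 1).

λ_1 = 6.8284,  λ_2 = 6,  λ_3 = 1.1716;  v_1 ≈ (0.5, -0.5, -0.7071)


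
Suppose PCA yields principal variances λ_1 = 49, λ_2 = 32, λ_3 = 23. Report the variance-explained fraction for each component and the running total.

Step 1 — total variance = trace(Sigma) = Σ λ_i = 49 + 32 + 23 = 104.

Step 2 — fraction explained by component i = λ_i / Σ λ:
  PC1: 49/104 = 0.4712
  PC2: 32/104 = 0.3077
  PC3: 23/104 = 0.2212

Step 3 — cumulative fraction after k components = (λ_1 + ... + λ_k) / Σ λ:
  k = 1: 49/104 = 0.4712
  k = 2: (49 + 32)/104 = 81/104 = 0.7788
  k = 3: (49 + 32 + 23)/104 = 104/104 = 1

Summary (fraction, with percent):

explained: PC1 0.4712 (47.12%), PC2 0.3077 (30.77%), PC3 0.2212 (22.12%);  cumulative: 0.4712, 0.7788, 1


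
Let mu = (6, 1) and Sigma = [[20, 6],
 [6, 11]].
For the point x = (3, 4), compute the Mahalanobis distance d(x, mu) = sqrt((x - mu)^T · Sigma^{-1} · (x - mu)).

Step 1 — centre the observation: (x - mu) = (-3, 3).

Step 2 — invert Sigma. det(Sigma) = 20·11 - (6)² = 184.
  Sigma^{-1} = (1/det) · [[d, -b], [-b, a]] = [[0.0598, -0.0326],
 [-0.0326, 0.1087]].

Step 3 — form the quadratic (x - mu)^T · Sigma^{-1} · (x - mu):
  Sigma^{-1} · (x - mu) = (-0.2772, 0.4239).
  (x - mu)^T · [Sigma^{-1} · (x - mu)] = (-3)·(-0.2772) + (3)·(0.4239) = 2.1033.

Step 4 — take square root: d = √(2.1033) ≈ 1.4503.

d(x, mu) = √(2.1033) ≈ 1.4503


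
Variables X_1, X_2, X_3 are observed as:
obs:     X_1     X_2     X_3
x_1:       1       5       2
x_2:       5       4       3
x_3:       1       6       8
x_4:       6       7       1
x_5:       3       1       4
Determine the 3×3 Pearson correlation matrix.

Step 1 — column means:
  mean(X_1) = (1 + 5 + 1 + 6 + 3) / 5 = 16/5 = 3.2
  mean(X_2) = (5 + 4 + 6 + 7 + 1) / 5 = 23/5 = 4.6
  mean(X_3) = (2 + 3 + 8 + 1 + 4) / 5 = 18/5 = 3.6

Step 2 — sample variances and covariances s[i,j] = (1/(n-1)) · Σ_k (x_{k,i} - mean_i) · (x_{k,j} - mean_j), with n-1 = 4:
  s[X_1,X_1] = ((-2.2)·(-2.2) + (1.8)·(1.8) + (-2.2)·(-2.2) + (2.8)·(2.8) + (-0.2)·(-0.2)) / 4 = 20.8/4 = 5.2
  s[X_1,X_2] = ((-2.2)·(0.4) + (1.8)·(-0.6) + (-2.2)·(1.4) + (2.8)·(2.4) + (-0.2)·(-3.6)) / 4 = 2.4/4 = 0.6
  s[X_1,X_3] = ((-2.2)·(-1.6) + (1.8)·(-0.6) + (-2.2)·(4.4) + (2.8)·(-2.6) + (-0.2)·(0.4)) / 4 = -14.6/4 = -3.65
  s[X_2,X_2] = ((0.4)·(0.4) + (-0.6)·(-0.6) + (1.4)·(1.4) + (2.4)·(2.4) + (-3.6)·(-3.6)) / 4 = 21.2/4 = 5.3
  s[X_2,X_3] = ((0.4)·(-1.6) + (-0.6)·(-0.6) + (1.4)·(4.4) + (2.4)·(-2.6) + (-3.6)·(0.4)) / 4 = -1.8/4 = -0.45
  s[X_3,X_3] = ((-1.6)·(-1.6) + (-0.6)·(-0.6) + (4.4)·(4.4) + (-2.6)·(-2.6) + (0.4)·(0.4)) / 4 = 29.2/4 = 7.3
  Sample standard deviations s_i = √(s[i,i]):
  s(X_1) = √(5.2) = 2.2804
  s(X_2) = √(5.3) = 2.3022
  s(X_3) = √(7.3) = 2.7019

Step 3 — r_{ij} = s_{ij} / (s_i · s_j):
  r[X_1,X_1] = 1 (diagonal).
  r[X_1,X_2] = 0.6 / (2.2804 · 2.3022) = 0.6 / 5.2498 = 0.1143
  r[X_1,X_3] = -3.65 / (2.2804 · 2.7019) = -3.65 / 6.1612 = -0.5924
  r[X_2,X_2] = 1 (diagonal).
  r[X_2,X_3] = -0.45 / (2.3022 · 2.7019) = -0.45 / 6.2201 = -0.0723
  r[X_3,X_3] = 1 (diagonal).

R is symmetric with unit diagonal. Assembling:

R = [[1, 0.1143, -0.5924],
 [0.1143, 1, -0.0723],
 [-0.5924, -0.0723, 1]]


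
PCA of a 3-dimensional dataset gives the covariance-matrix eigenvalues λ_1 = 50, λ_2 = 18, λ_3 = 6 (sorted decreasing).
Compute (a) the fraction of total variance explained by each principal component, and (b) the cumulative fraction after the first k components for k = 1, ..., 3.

Step 1 — total variance = trace(Sigma) = Σ λ_i = 50 + 18 + 6 = 74.

Step 2 — fraction explained by component i = λ_i / Σ λ:
  PC1: 50/74 = 0.6757
  PC2: 18/74 = 0.2432
  PC3: 6/74 = 0.0811

Step 3 — cumulative fraction after k components = (λ_1 + ... + λ_k) / Σ λ:
  k = 1: 50/74 = 0.6757
  k = 2: (50 + 18)/74 = 68/74 = 0.9189
  k = 3: (50 + 18 + 6)/74 = 74/74 = 1

Summary (fraction, with percent):

explained: PC1 0.6757 (67.57%), PC2 0.2432 (24.32%), PC3 0.0811 (8.11%);  cumulative: 0.6757, 0.9189, 1


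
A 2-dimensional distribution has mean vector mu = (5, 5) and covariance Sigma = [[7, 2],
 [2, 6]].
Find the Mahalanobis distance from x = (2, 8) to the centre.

Step 1 — centre the observation: (x - mu) = (-3, 3).

Step 2 — invert Sigma. det(Sigma) = 7·6 - (2)² = 38.
  Sigma^{-1} = (1/det) · [[d, -b], [-b, a]] = [[0.1579, -0.0526],
 [-0.0526, 0.1842]].

Step 3 — form the quadratic (x - mu)^T · Sigma^{-1} · (x - mu):
  Sigma^{-1} · (x - mu) = (-0.6316, 0.7105).
  (x - mu)^T · [Sigma^{-1} · (x - mu)] = (-3)·(-0.6316) + (3)·(0.7105) = 4.0263.

Step 4 — take square root: d = √(4.0263) ≈ 2.0066.

d(x, mu) = √(4.0263) ≈ 2.0066


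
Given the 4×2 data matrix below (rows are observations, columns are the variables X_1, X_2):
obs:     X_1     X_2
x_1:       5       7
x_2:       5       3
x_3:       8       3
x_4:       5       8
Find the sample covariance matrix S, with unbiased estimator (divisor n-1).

Step 1 — column means:
  mean(X_1) = (5 + 5 + 8 + 5) / 4 = 23/4 = 5.75
  mean(X_2) = (7 + 3 + 3 + 8) / 4 = 21/4 = 5.25

Step 2 — sample covariance S[i,j] = (1/(n-1)) · Σ_k (x_{k,i} - mean_i) · (x_{k,j} - mean_j), with n-1 = 3.
  S[X_1,X_1] = ((-0.75)·(-0.75) + (-0.75)·(-0.75) + (2.25)·(2.25) + (-0.75)·(-0.75)) / 3 = 6.75/3 = 2.25
  S[X_1,X_2] = ((-0.75)·(1.75) + (-0.75)·(-2.25) + (2.25)·(-2.25) + (-0.75)·(2.75)) / 3 = -6.75/3 = -2.25
  S[X_2,X_2] = ((1.75)·(1.75) + (-2.25)·(-2.25) + (-2.25)·(-2.25) + (2.75)·(2.75)) / 3 = 20.75/3 = 6.9167

S is symmetric (S[j,i] = S[i,j]). Assembling:

S = [[2.25, -2.25],
 [-2.25, 6.9167]]


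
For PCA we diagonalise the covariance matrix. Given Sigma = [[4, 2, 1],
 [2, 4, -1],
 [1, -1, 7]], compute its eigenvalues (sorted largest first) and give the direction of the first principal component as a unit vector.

Step 1 — characteristic polynomial p(λ) = det(λI - Sigma) = λ³ - tr·λ² + c_1·λ - det, where tr = trace, c_1 = sum of the principal 2×2 minors, det = det(Sigma):
  tr = 4 + 4 + 7 = 15,
  c_1 = (4·4 - (2)²) + (4·7 - (1)²) + (4·7 - (-1)²) = 12 + 27 + 27 = 66,
  det = 4·(4·7 - (-1)²) - (2)·((2)·7 - (-1)·(1)) + (1)·((2)·(-1) - 4·(1)) = 4·(27) - (2)·(15) + (1)·(-6) = 72.
  So p(λ) = λ³ - 15λ² + 66λ - 72.
Step 2 — look for an integer root (rational root theorem: any rational root is an integer divisor of 72). Testing λ = 6:
  p(6) = 216 - 540 + 396 - 72 = 0  ✓
  Dividing out (λ - 6): p(λ) = (λ - 6)(λ² - 9λ + 12).
Step 3 — remaining eigenvalues from the quadratic λ² - 9λ + 12 = 0:
  Δ = 9² - 4·12 = 81 - 48 = 33,  λ = (9 ± √33)/2 = (9 ± 5.7446)/2 ≈ 7.3723 or 1.6277.
  Sorted: λ_1 = 7.3723,  λ_2 = 6,  λ_3 = 1.6277  (check: sum = 15 = tr ✓).

Step 4 — unit eigenvector for λ_1 ≈ 7.3723: v spans the null space of (Sigma - λ_1 I), whose rows are
  r_1 = (-3.3723, 2, 1),  r_2 = (2, -3.3723, -1),  r_3 = (1, -1, -0.3723).
  v is orthogonal to every row, so take v ∝ r_1 × r_2 = ((2)·(-1) - (1)·(-3.3723), (1)·(2) - (-3.3723)·(-1), (-3.3723)·(-3.3723) - (2)·(2)) ≈ (1.3723, -1.3723, 7.3723).
  Let u = (1.3723, -1.3723, 7.3723).
  ||u|| = √((1.3723)² + (-1.3723)² + (7.3723)²) = √(58.1168) ≈ 7.6234,  v_1 = u/||u|| ≈ (0.18, -0.18, 0.9671) (||v_1|| = 1).

λ_1 = 7.3723,  λ_2 = 6,  λ_3 = 1.6277;  v_1 ≈ (0.18, -0.18, 0.9671)


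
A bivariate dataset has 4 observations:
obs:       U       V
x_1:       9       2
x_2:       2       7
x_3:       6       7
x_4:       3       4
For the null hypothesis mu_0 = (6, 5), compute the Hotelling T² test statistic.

Step 1 — sample mean vector:
  mean(U) = (9 + 2 + 6 + 3) / 4 = 20/4 = 5
  mean(V) = (2 + 7 + 7 + 4) / 4 = 20/4 = 5
  x̄ = (5, 5),  deviation x̄ - mu_0 = (5, 5) - (6, 5) = (-1, 0).

Step 2 — sample covariance matrix, S[i,j] = (1/(n-1)) · Σ_k (x_{k,i} - mean_i) · (x_{k,j} - mean_j), divisor n-1 = 3:
  S[U,U] = ((4)·(4) + (-3)·(-3) + (1)·(1) + (-2)·(-2)) / 3 = 30/3 = 10
  S[U,V] = ((4)·(-3) + (-3)·(2) + (1)·(2) + (-2)·(-1)) / 3 = -14/3 = -4.6667
  S[V,V] = ((-3)·(-3) + (2)·(2) + (2)·(2) + (-1)·(-1)) / 3 = 18/3 = 6
  S = [[10, -4.6667],
 [-4.6667, 6]].

Step 3 — invert S. det(S) = 10·6 - (-4.6667)² = 38.2222.
  S^{-1} = (1/det) · [[d, -b], [-b, a]] = [[0.157, 0.1221],
 [0.1221, 0.2616]].

Step 4 — quadratic form (x̄ - mu_0)^T · S^{-1} · (x̄ - mu_0):
  S^{-1} · (x̄ - mu_0) = (-0.157, -0.1221),
  (x̄ - mu_0)^T · [...] = (-1)·(-0.157) + (0)·(-0.1221) = 0.157.

Step 5 — scale by n: T² = 4 · 0.157 = 0.6279.

T² ≈ 0.6279


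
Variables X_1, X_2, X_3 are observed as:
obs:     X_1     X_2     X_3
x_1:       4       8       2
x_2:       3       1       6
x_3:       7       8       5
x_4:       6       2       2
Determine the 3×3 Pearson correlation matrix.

Step 1 — column means:
  mean(X_1) = (4 + 3 + 7 + 6) / 4 = 20/4 = 5
  mean(X_2) = (8 + 1 + 8 + 2) / 4 = 19/4 = 4.75
  mean(X_3) = (2 + 6 + 5 + 2) / 4 = 15/4 = 3.75

Step 2 — sample variances and covariances s[i,j] = (1/(n-1)) · Σ_k (x_{k,i} - mean_i) · (x_{k,j} - mean_j), with n-1 = 3:
  s[X_1,X_1] = ((-1)·(-1) + (-2)·(-2) + (2)·(2) + (1)·(1)) / 3 = 10/3 = 3.3333
  s[X_1,X_2] = ((-1)·(3.25) + (-2)·(-3.75) + (2)·(3.25) + (1)·(-2.75)) / 3 = 8/3 = 2.6667
  s[X_1,X_3] = ((-1)·(-1.75) + (-2)·(2.25) + (2)·(1.25) + (1)·(-1.75)) / 3 = -2/3 = -0.6667
  s[X_2,X_2] = ((3.25)·(3.25) + (-3.75)·(-3.75) + (3.25)·(3.25) + (-2.75)·(-2.75)) / 3 = 42.75/3 = 14.25
  s[X_2,X_3] = ((3.25)·(-1.75) + (-3.75)·(2.25) + (3.25)·(1.25) + (-2.75)·(-1.75)) / 3 = -5.25/3 = -1.75
  s[X_3,X_3] = ((-1.75)·(-1.75) + (2.25)·(2.25) + (1.25)·(1.25) + (-1.75)·(-1.75)) / 3 = 12.75/3 = 4.25
  Sample standard deviations s_i = √(s[i,i]):
  s(X_1) = √(3.3333) = 1.8257
  s(X_2) = √(14.25) = 3.7749
  s(X_3) = √(4.25) = 2.0616

Step 3 — r_{ij} = s_{ij} / (s_i · s_j):
  r[X_1,X_1] = 1 (diagonal).
  r[X_1,X_2] = 2.6667 / (1.8257 · 3.7749) = 2.6667 / 6.892 = 0.3869
  r[X_1,X_3] = -0.6667 / (1.8257 · 2.0616) = -0.6667 / 3.7639 = -0.1771
  r[X_2,X_2] = 1 (diagonal).
  r[X_2,X_3] = -1.75 / (3.7749 · 2.0616) = -1.75 / 7.7822 = -0.2249
  r[X_3,X_3] = 1 (diagonal).

R is symmetric with unit diagonal. Assembling:

R = [[1, 0.3869, -0.1771],
 [0.3869, 1, -0.2249],
 [-0.1771, -0.2249, 1]]


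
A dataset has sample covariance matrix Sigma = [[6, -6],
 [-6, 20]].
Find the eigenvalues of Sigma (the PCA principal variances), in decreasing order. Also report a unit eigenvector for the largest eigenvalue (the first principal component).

Step 1 — characteristic polynomial of 2×2 Sigma:
  det(Sigma - λI) = λ² - trace · λ + det = 0.
  trace = 6 + 20 = 26, det = 6·20 - (-6)² = 84.
Step 2 — discriminant:
  Δ = trace² - 4·det = 676 - 336 = 340.
Step 3 — eigenvalues:
  λ = (trace ± √Δ)/2 = (26 ± 18.4391)/2,
  λ_1 = 22.2195,  λ_2 = 3.7805.

Step 4 — unit eigenvector for λ_1: solve (Sigma - λ_1 I)v = 0. First row:
  (6 - 22.2195)·v_x + (-6)·v_y = 0, i.e. (-16.2195)·v_x + (-6)·v_y = 0,
  so v ∝ (b, λ_1 - a) = (-6, 16.2195); multiply by -1 so the first entry is positive: u = (6, -16.2195).
  ||u|| = √((6)² + (-16.2195)²) = √(299.0736) ≈ 17.2937,
  v_1 = u/||u|| ≈ (0.3469, -0.9379) (||v_1|| = 1).

λ_1 = 22.2195,  λ_2 = 3.7805;  v_1 ≈ (0.3469, -0.9379)


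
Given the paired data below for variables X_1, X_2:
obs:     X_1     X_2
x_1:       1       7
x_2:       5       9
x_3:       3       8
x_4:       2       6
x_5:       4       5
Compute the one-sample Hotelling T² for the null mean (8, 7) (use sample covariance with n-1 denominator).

Step 1 — sample mean vector:
  mean(X_1) = (1 + 5 + 3 + 2 + 4) / 5 = 15/5 = 3
  mean(X_2) = (7 + 9 + 8 + 6 + 5) / 5 = 35/5 = 7
  x̄ = (3, 7),  deviation x̄ - mu_0 = (3, 7) - (8, 7) = (-5, 0).

Step 2 — sample covariance matrix, S[i,j] = (1/(n-1)) · Σ_k (x_{k,i} - mean_i) · (x_{k,j} - mean_j), divisor n-1 = 4:
  S[X_1,X_1] = ((-2)·(-2) + (2)·(2) + (0)·(0) + (-1)·(-1) + (1)·(1)) / 4 = 10/4 = 2.5
  S[X_1,X_2] = ((-2)·(0) + (2)·(2) + (0)·(1) + (-1)·(-1) + (1)·(-2)) / 4 = 3/4 = 0.75
  S[X_2,X_2] = ((0)·(0) + (2)·(2) + (1)·(1) + (-1)·(-1) + (-2)·(-2)) / 4 = 10/4 = 2.5
  S = [[2.5, 0.75],
 [0.75, 2.5]].

Step 3 — invert S. det(S) = 2.5·2.5 - (0.75)² = 5.6875.
  S^{-1} = (1/det) · [[d, -b], [-b, a]] = [[0.4396, -0.1319],
 [-0.1319, 0.4396]].

Step 4 — quadratic form (x̄ - mu_0)^T · S^{-1} · (x̄ - mu_0):
  S^{-1} · (x̄ - mu_0) = (-2.1978, 0.6593),
  (x̄ - mu_0)^T · [...] = (-5)·(-2.1978) + (0)·(0.6593) = 10.989.

Step 5 — scale by n: T² = 5 · 10.989 = 54.9451.

T² ≈ 54.9451


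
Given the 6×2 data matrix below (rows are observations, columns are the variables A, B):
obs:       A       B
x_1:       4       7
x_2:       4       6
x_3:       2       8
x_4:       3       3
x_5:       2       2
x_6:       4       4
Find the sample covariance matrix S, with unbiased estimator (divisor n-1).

Step 1 — column means:
  mean(A) = (4 + 4 + 2 + 3 + 2 + 4) / 6 = 19/6 = 3.1667
  mean(B) = (7 + 6 + 8 + 3 + 2 + 4) / 6 = 30/6 = 5

Step 2 — sample covariance S[i,j] = (1/(n-1)) · Σ_k (x_{k,i} - mean_i) · (x_{k,j} - mean_j), with n-1 = 5.
  S[A,A] = ((0.8333)·(0.8333) + (0.8333)·(0.8333) + (-1.1667)·(-1.1667) + (-0.1667)·(-0.1667) + (-1.1667)·(-1.1667) + (0.8333)·(0.8333)) / 5 = 4.8333/5 = 0.9667
  S[A,B] = ((0.8333)·(2) + (0.8333)·(1) + (-1.1667)·(3) + (-0.1667)·(-2) + (-1.1667)·(-3) + (0.8333)·(-1)) / 5 = 2/5 = 0.4
  S[B,B] = ((2)·(2) + (1)·(1) + (3)·(3) + (-2)·(-2) + (-3)·(-3) + (-1)·(-1)) / 5 = 28/5 = 5.6

S is symmetric (S[j,i] = S[i,j]). Assembling:

S = [[0.9667, 0.4],
 [0.4, 5.6]]


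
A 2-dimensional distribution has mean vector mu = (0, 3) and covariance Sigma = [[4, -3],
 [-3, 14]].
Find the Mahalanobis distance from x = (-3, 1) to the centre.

Step 1 — centre the observation: (x - mu) = (-3, -2).

Step 2 — invert Sigma. det(Sigma) = 4·14 - (-3)² = 47.
  Sigma^{-1} = (1/det) · [[d, -b], [-b, a]] = [[0.2979, 0.0638],
 [0.0638, 0.0851]].

Step 3 — form the quadratic (x - mu)^T · Sigma^{-1} · (x - mu):
  Sigma^{-1} · (x - mu) = (-1.0213, -0.3617).
  (x - mu)^T · [Sigma^{-1} · (x - mu)] = (-3)·(-1.0213) + (-2)·(-0.3617) = 3.7872.

Step 4 — take square root: d = √(3.7872) ≈ 1.9461.

d(x, mu) = √(3.7872) ≈ 1.9461


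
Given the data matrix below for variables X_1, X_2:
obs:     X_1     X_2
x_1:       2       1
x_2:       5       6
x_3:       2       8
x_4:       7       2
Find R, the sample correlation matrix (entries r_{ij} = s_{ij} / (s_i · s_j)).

Step 1 — column means:
  mean(X_1) = (2 + 5 + 2 + 7) / 4 = 16/4 = 4
  mean(X_2) = (1 + 6 + 8 + 2) / 4 = 17/4 = 4.25

Step 2 — sample variances and covariances s[i,j] = (1/(n-1)) · Σ_k (x_{k,i} - mean_i) · (x_{k,j} - mean_j), with n-1 = 3:
  s[X_1,X_1] = ((-2)·(-2) + (1)·(1) + (-2)·(-2) + (3)·(3)) / 3 = 18/3 = 6
  s[X_1,X_2] = ((-2)·(-3.25) + (1)·(1.75) + (-2)·(3.75) + (3)·(-2.25)) / 3 = -6/3 = -2
  s[X_2,X_2] = ((-3.25)·(-3.25) + (1.75)·(1.75) + (3.75)·(3.75) + (-2.25)·(-2.25)) / 3 = 32.75/3 = 10.9167
  Sample standard deviations s_i = √(s[i,i]):
  s(X_1) = √(6) = 2.4495
  s(X_2) = √(10.9167) = 3.304

Step 3 — r_{ij} = s_{ij} / (s_i · s_j):
  r[X_1,X_1] = 1 (diagonal).
  r[X_1,X_2] = -2 / (2.4495 · 3.304) = -2 / 8.0932 = -0.2471
  r[X_2,X_2] = 1 (diagonal).

R is symmetric with unit diagonal. Assembling:

R = [[1, -0.2471],
 [-0.2471, 1]]


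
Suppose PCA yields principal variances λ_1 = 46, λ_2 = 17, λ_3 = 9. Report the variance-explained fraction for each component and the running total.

Step 1 — total variance = trace(Sigma) = Σ λ_i = 46 + 17 + 9 = 72.

Step 2 — fraction explained by component i = λ_i / Σ λ:
  PC1: 46/72 = 0.6389
  PC2: 17/72 = 0.2361
  PC3: 9/72 = 0.125

Step 3 — cumulative fraction after k components = (λ_1 + ... + λ_k) / Σ λ:
  k = 1: 46/72 = 0.6389
  k = 2: (46 + 17)/72 = 63/72 = 0.875
  k = 3: (46 + 17 + 9)/72 = 72/72 = 1

Summary (fraction, with percent):

explained: PC1 0.6389 (63.89%), PC2 0.2361 (23.61%), PC3 0.125 (12.5%);  cumulative: 0.6389, 0.875, 1


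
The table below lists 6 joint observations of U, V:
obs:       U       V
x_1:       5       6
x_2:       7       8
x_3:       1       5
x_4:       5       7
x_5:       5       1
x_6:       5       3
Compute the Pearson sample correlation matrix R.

Step 1 — column means:
  mean(U) = (5 + 7 + 1 + 5 + 5 + 5) / 6 = 28/6 = 4.6667
  mean(V) = (6 + 8 + 5 + 7 + 1 + 3) / 6 = 30/6 = 5

Step 2 — sample variances and covariances s[i,j] = (1/(n-1)) · Σ_k (x_{k,i} - mean_i) · (x_{k,j} - mean_j), with n-1 = 5:
  s[U,U] = ((0.3333)·(0.3333) + (2.3333)·(2.3333) + (-3.6667)·(-3.6667) + (0.3333)·(0.3333) + (0.3333)·(0.3333) + (0.3333)·(0.3333)) / 5 = 19.3333/5 = 3.8667
  s[U,V] = ((0.3333)·(1) + (2.3333)·(3) + (-3.6667)·(0) + (0.3333)·(2) + (0.3333)·(-4) + (0.3333)·(-2)) / 5 = 6/5 = 1.2
  s[V,V] = ((1)·(1) + (3)·(3) + (0)·(0) + (2)·(2) + (-4)·(-4) + (-2)·(-2)) / 5 = 34/5 = 6.8
  Sample standard deviations s_i = √(s[i,i]):
  s(U) = √(3.8667) = 1.9664
  s(V) = √(6.8) = 2.6077

Step 3 — r_{ij} = s_{ij} / (s_i · s_j):
  r[U,U] = 1 (diagonal).
  r[U,V] = 1.2 / (1.9664 · 2.6077) = 1.2 / 5.1277 = 0.234
  r[V,V] = 1 (diagonal).

R is symmetric with unit diagonal. Assembling:

R = [[1, 0.234],
 [0.234, 1]]


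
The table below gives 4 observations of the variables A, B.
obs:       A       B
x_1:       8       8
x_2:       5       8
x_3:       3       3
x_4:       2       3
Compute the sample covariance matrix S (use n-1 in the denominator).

Step 1 — column means:
  mean(A) = (8 + 5 + 3 + 2) / 4 = 18/4 = 4.5
  mean(B) = (8 + 8 + 3 + 3) / 4 = 22/4 = 5.5

Step 2 — sample covariance S[i,j] = (1/(n-1)) · Σ_k (x_{k,i} - mean_i) · (x_{k,j} - mean_j), with n-1 = 3.
  S[A,A] = ((3.5)·(3.5) + (0.5)·(0.5) + (-1.5)·(-1.5) + (-2.5)·(-2.5)) / 3 = 21/3 = 7
  S[A,B] = ((3.5)·(2.5) + (0.5)·(2.5) + (-1.5)·(-2.5) + (-2.5)·(-2.5)) / 3 = 20/3 = 6.6667
  S[B,B] = ((2.5)·(2.5) + (2.5)·(2.5) + (-2.5)·(-2.5) + (-2.5)·(-2.5)) / 3 = 25/3 = 8.3333

S is symmetric (S[j,i] = S[i,j]). Assembling:

S = [[7, 6.6667],
 [6.6667, 8.3333]]


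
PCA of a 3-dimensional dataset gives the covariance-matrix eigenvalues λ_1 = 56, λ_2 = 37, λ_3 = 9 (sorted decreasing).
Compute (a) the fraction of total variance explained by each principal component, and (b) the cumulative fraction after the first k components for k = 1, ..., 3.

Step 1 — total variance = trace(Sigma) = Σ λ_i = 56 + 37 + 9 = 102.

Step 2 — fraction explained by component i = λ_i / Σ λ:
  PC1: 56/102 = 0.549
  PC2: 37/102 = 0.3627
  PC3: 9/102 = 0.0882

Step 3 — cumulative fraction after k components = (λ_1 + ... + λ_k) / Σ λ:
  k = 1: 56/102 = 0.549
  k = 2: (56 + 37)/102 = 93/102 = 0.9118
  k = 3: (56 + 37 + 9)/102 = 102/102 = 1

Summary (fraction, with percent):

explained: PC1 0.549 (54.9%), PC2 0.3627 (36.27%), PC3 0.0882 (8.82%);  cumulative: 0.549, 0.9118, 1


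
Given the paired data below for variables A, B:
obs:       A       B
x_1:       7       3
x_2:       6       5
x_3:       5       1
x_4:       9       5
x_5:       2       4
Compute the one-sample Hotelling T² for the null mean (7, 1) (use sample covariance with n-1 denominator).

Step 1 — sample mean vector:
  mean(A) = (7 + 6 + 5 + 9 + 2) / 5 = 29/5 = 5.8
  mean(B) = (3 + 5 + 1 + 5 + 4) / 5 = 18/5 = 3.6
  x̄ = (5.8, 3.6),  deviation x̄ - mu_0 = (5.8, 3.6) - (7, 1) = (-1.2, 2.6).

Step 2 — sample covariance matrix, S[i,j] = (1/(n-1)) · Σ_k (x_{k,i} - mean_i) · (x_{k,j} - mean_j), divisor n-1 = 4:
  S[A,A] = ((1.2)·(1.2) + (0.2)·(0.2) + (-0.8)·(-0.8) + (3.2)·(3.2) + (-3.8)·(-3.8)) / 4 = 26.8/4 = 6.7
  S[A,B] = ((1.2)·(-0.6) + (0.2)·(1.4) + (-0.8)·(-2.6) + (3.2)·(1.4) + (-3.8)·(0.4)) / 4 = 4.6/4 = 1.15
  S[B,B] = ((-0.6)·(-0.6) + (1.4)·(1.4) + (-2.6)·(-2.6) + (1.4)·(1.4) + (0.4)·(0.4)) / 4 = 11.2/4 = 2.8
  S = [[6.7, 1.15],
 [1.15, 2.8]].

Step 3 — invert S. det(S) = 6.7·2.8 - (1.15)² = 17.4375.
  S^{-1} = (1/det) · [[d, -b], [-b, a]] = [[0.1606, -0.0659],
 [-0.0659, 0.3842]].

Step 4 — quadratic form (x̄ - mu_0)^T · S^{-1} · (x̄ - mu_0):
  S^{-1} · (x̄ - mu_0) = (-0.3642, 1.0781),
  (x̄ - mu_0)^T · [...] = (-1.2)·(-0.3642) + (2.6)·(1.0781) = 3.2401.

Step 5 — scale by n: T² = 5 · 3.2401 = 16.2007.

T² ≈ 16.2007


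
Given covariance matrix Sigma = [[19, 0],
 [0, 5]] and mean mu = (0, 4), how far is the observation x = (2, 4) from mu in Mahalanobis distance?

Step 1 — centre the observation: (x - mu) = (2, 0).

Step 2 — invert Sigma. det(Sigma) = 19·5 - (0)² = 95.
  Sigma^{-1} = (1/det) · [[d, -b], [-b, a]] = [[0.0526, 0],
 [0, 0.2]].

Step 3 — form the quadratic (x - mu)^T · Sigma^{-1} · (x - mu):
  Sigma^{-1} · (x - mu) = (0.1053, 0).
  (x - mu)^T · [Sigma^{-1} · (x - mu)] = (2)·(0.1053) + (0)·(0) = 0.2105.

Step 4 — take square root: d = √(0.2105) ≈ 0.4588.

d(x, mu) = √(0.2105) ≈ 0.4588


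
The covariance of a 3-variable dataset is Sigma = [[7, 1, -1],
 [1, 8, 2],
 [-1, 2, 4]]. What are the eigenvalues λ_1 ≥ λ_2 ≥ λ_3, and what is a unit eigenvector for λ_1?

Step 1 — characteristic polynomial p(λ) = det(λI - Sigma) = λ³ - tr·λ² + c_1·λ - det, where tr = trace, c_1 = sum of the principal 2×2 minors, det = det(Sigma):
  tr = 7 + 8 + 4 = 19,
  c_1 = (7·8 - (1)²) + (7·4 - (-1)²) + (8·4 - (2)²) = 55 + 27 + 28 = 110,
  det = 7·(8·4 - (2)²) - (1)·((1)·4 - (2)·(-1)) + (-1)·((1)·(2) - 8·(-1)) = 7·(28) - (1)·(6) + (-1)·(10) = 180.
  So p(λ) = λ³ - 19λ² + 110λ - 180.
Step 2 — look for an integer root (rational root theorem: any rational root is an integer divisor of 180). Testing λ = 9:
  p(9) = 729 - 1539 + 990 - 180 = 0  ✓
  Dividing out (λ - 9): p(λ) = (λ - 9)(λ² - 10λ + 20).
Step 3 — remaining eigenvalues from the quadratic λ² - 10λ + 20 = 0:
  Δ = 10² - 4·20 = 100 - 80 = 20,  λ = (10 ± √20)/2 = (10 ± 4.4721)/2 ≈ 7.2361 or 2.7639.
  Sorted: λ_1 = 9,  λ_2 = 7.2361,  λ_3 = 2.7639  (check: sum = 19 = tr ✓).

Step 4 — unit eigenvector for λ_1 = 9: v spans the null space of (Sigma - λ_1 I), whose rows are
  r_1 = (-2, 1, -1),  r_2 = (1, -1, 2),  r_3 = (-1, 2, -5).
  v is orthogonal to every row, so take v ∝ r_1 × r_2 = ((1)·(2) - (-1)·(-1), (-1)·(1) - (-2)·(2), (-2)·(-1) - (1)·(1)) = (1, 3, 1).
  Let u = (1, 3, 1).
  ||u|| = √((1)² + (3)² + (1)²) = √(11) ≈ 3.3166,  v_1 = u/||u|| ≈ (0.3015, 0.9045, 0.3015) (||v_1|| = 1).

λ_1 = 9,  λ_2 = 7.2361,  λ_3 = 2.7639;  v_1 ≈ (0.3015, 0.9045, 0.3015)


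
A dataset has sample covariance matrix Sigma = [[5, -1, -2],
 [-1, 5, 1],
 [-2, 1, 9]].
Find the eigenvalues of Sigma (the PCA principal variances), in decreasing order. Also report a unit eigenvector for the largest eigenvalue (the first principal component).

Step 1 — characteristic polynomial p(λ) = det(λI - Sigma) = λ³ - tr·λ² + c_1·λ - det, where tr = trace, c_1 = sum of the principal 2×2 minors, det = det(Sigma):
  tr = 5 + 5 + 9 = 19,
  c_1 = (5·5 - (-1)²) + (5·9 - (-2)²) + (5·9 - (1)²) = 24 + 41 + 44 = 109,
  det = 5·(5·9 - (1)²) - (-1)·((-1)·9 - (1)·(-2)) + (-2)·((-1)·(1) - 5·(-2)) = 5·(44) - (-1)·(-7) + (-2)·(9) = 195.
  So p(λ) = λ³ - 19λ² + 109λ - 195.
Step 2 — look for an integer root (rational root theorem: any rational root is an integer divisor of 195). Testing λ = 5:
  p(5) = 125 - 475 + 545 - 195 = 0  ✓
  Dividing out (λ - 5): p(λ) = (λ - 5)(λ² - 14λ + 39).
Step 3 — remaining eigenvalues from the quadratic λ² - 14λ + 39 = 0:
  Δ = 14² - 4·39 = 196 - 156 = 40,  λ = (14 ± √40)/2 = (14 ± 6.3246)/2 ≈ 10.1623 or 3.8377.
  Sorted: λ_1 = 10.1623,  λ_2 = 5,  λ_3 = 3.8377  (check: sum = 19 = tr ✓).

Step 4 — unit eigenvector for λ_1 ≈ 10.1623: v spans the null space of (Sigma - λ_1 I), whose rows are
  r_1 = (-5.1623, -1, -2),  r_2 = (-1, -5.1623, 1),  r_3 = (-2, 1, -1.1623).
  v is orthogonal to every row, so take v ∝ r_1 × r_2 = ((-1)·(1) - (-2)·(-5.1623), (-2)·(-1) - (-5.1623)·(1), (-5.1623)·(-5.1623) - (-1)·(-1)) ≈ (-11.3246, 7.1623, 25.6491).
  Rescale (multiply by -1 so the first nonzero entry is positive): u = (11.3246, -7.1623, -25.6491).
  ||u|| = √((11.3246)² + (-7.1623)² + (-25.6491)²) = √(837.4207) ≈ 28.9382,  v_1 = u/||u|| ≈ (0.3913, -0.2475, -0.8863) (||v_1|| = 1).

λ_1 = 10.1623,  λ_2 = 5,  λ_3 = 3.8377;  v_1 ≈ (0.3913, -0.2475, -0.8863)


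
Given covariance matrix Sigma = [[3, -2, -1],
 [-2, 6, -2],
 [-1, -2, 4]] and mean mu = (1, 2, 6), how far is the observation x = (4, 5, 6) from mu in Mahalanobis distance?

Step 1 — centre the observation: (x - mu) = (3, 3, 0).

Step 2 — invert Sigma (cofactor / det for 3×3, or solve directly):
  Sigma^{-1} = [[0.6667, 0.3333, 0.3333],
 [0.3333, 0.3667, 0.2667],
 [0.3333, 0.2667, 0.4667]].

Step 3 — form the quadratic (x - mu)^T · Sigma^{-1} · (x - mu):
  Sigma^{-1} · (x - mu) = (3, 2.1, 1.8).
  (x - mu)^T · [Sigma^{-1} · (x - mu)] = (3)·(3) + (3)·(2.1) + (0)·(1.8) = 15.3.

Step 4 — take square root: d = √(15.3) ≈ 3.9115.

d(x, mu) = √(15.3) ≈ 3.9115


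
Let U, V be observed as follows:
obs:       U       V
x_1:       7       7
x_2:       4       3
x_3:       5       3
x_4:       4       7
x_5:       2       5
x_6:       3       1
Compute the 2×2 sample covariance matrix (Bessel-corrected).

Step 1 — column means:
  mean(U) = (7 + 4 + 5 + 4 + 2 + 3) / 6 = 25/6 = 4.1667
  mean(V) = (7 + 3 + 3 + 7 + 5 + 1) / 6 = 26/6 = 4.3333

Step 2 — sample covariance S[i,j] = (1/(n-1)) · Σ_k (x_{k,i} - mean_i) · (x_{k,j} - mean_j), with n-1 = 5.
  S[U,U] = ((2.8333)·(2.8333) + (-0.1667)·(-0.1667) + (0.8333)·(0.8333) + (-0.1667)·(-0.1667) + (-2.1667)·(-2.1667) + (-1.1667)·(-1.1667)) / 5 = 14.8333/5 = 2.9667
  S[U,V] = ((2.8333)·(2.6667) + (-0.1667)·(-1.3333) + (0.8333)·(-1.3333) + (-0.1667)·(2.6667) + (-2.1667)·(0.6667) + (-1.1667)·(-3.3333)) / 5 = 8.6667/5 = 1.7333
  S[V,V] = ((2.6667)·(2.6667) + (-1.3333)·(-1.3333) + (-1.3333)·(-1.3333) + (2.6667)·(2.6667) + (0.6667)·(0.6667) + (-3.3333)·(-3.3333)) / 5 = 29.3333/5 = 5.8667

S is symmetric (S[j,i] = S[i,j]). Assembling:

S = [[2.9667, 1.7333],
 [1.7333, 5.8667]]


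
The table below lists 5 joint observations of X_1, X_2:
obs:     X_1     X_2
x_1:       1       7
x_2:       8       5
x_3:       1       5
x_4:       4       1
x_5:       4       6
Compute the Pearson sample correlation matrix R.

Step 1 — column means:
  mean(X_1) = (1 + 8 + 1 + 4 + 4) / 5 = 18/5 = 3.6
  mean(X_2) = (7 + 5 + 5 + 1 + 6) / 5 = 24/5 = 4.8

Step 2 — sample variances and covariances s[i,j] = (1/(n-1)) · Σ_k (x_{k,i} - mean_i) · (x_{k,j} - mean_j), with n-1 = 4:
  s[X_1,X_1] = ((-2.6)·(-2.6) + (4.4)·(4.4) + (-2.6)·(-2.6) + (0.4)·(0.4) + (0.4)·(0.4)) / 4 = 33.2/4 = 8.3
  s[X_1,X_2] = ((-2.6)·(2.2) + (4.4)·(0.2) + (-2.6)·(0.2) + (0.4)·(-3.8) + (0.4)·(1.2)) / 4 = -6.4/4 = -1.6
  s[X_2,X_2] = ((2.2)·(2.2) + (0.2)·(0.2) + (0.2)·(0.2) + (-3.8)·(-3.8) + (1.2)·(1.2)) / 4 = 20.8/4 = 5.2
  Sample standard deviations s_i = √(s[i,i]):
  s(X_1) = √(8.3) = 2.881
  s(X_2) = √(5.2) = 2.2804

Step 3 — r_{ij} = s_{ij} / (s_i · s_j):
  r[X_1,X_1] = 1 (diagonal).
  r[X_1,X_2] = -1.6 / (2.881 · 2.2804) = -1.6 / 6.5696 = -0.2435
  r[X_2,X_2] = 1 (diagonal).

R is symmetric with unit diagonal. Assembling:

R = [[1, -0.2435],
 [-0.2435, 1]]


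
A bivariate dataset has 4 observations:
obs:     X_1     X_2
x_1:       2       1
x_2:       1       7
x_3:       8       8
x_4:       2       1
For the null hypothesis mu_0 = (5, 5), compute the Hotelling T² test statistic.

Step 1 — sample mean vector:
  mean(X_1) = (2 + 1 + 8 + 2) / 4 = 13/4 = 3.25
  mean(X_2) = (1 + 7 + 8 + 1) / 4 = 17/4 = 4.25
  x̄ = (3.25, 4.25),  deviation x̄ - mu_0 = (3.25, 4.25) - (5, 5) = (-1.75, -0.75).

Step 2 — sample covariance matrix, S[i,j] = (1/(n-1)) · Σ_k (x_{k,i} - mean_i) · (x_{k,j} - mean_j), divisor n-1 = 3:
  S[X_1,X_1] = ((-1.25)·(-1.25) + (-2.25)·(-2.25) + (4.75)·(4.75) + (-1.25)·(-1.25)) / 3 = 30.75/3 = 10.25
  S[X_1,X_2] = ((-1.25)·(-3.25) + (-2.25)·(2.75) + (4.75)·(3.75) + (-1.25)·(-3.25)) / 3 = 19.75/3 = 6.5833
  S[X_2,X_2] = ((-3.25)·(-3.25) + (2.75)·(2.75) + (3.75)·(3.75) + (-3.25)·(-3.25)) / 3 = 42.75/3 = 14.25
  S = [[10.25, 6.5833],
 [6.5833, 14.25]].

Step 3 — invert S. det(S) = 10.25·14.25 - (6.5833)² = 102.7222.
  S^{-1} = (1/det) · [[d, -b], [-b, a]] = [[0.1387, -0.0641],
 [-0.0641, 0.0998]].

Step 4 — quadratic form (x̄ - mu_0)^T · S^{-1} · (x̄ - mu_0):
  S^{-1} · (x̄ - mu_0) = (-0.1947, 0.0373),
  (x̄ - mu_0)^T · [...] = (-1.75)·(-0.1947) + (-0.75)·(0.0373) = 0.3127.

Step 5 — scale by n: T² = 4 · 0.3127 = 1.2509.

T² ≈ 1.2509


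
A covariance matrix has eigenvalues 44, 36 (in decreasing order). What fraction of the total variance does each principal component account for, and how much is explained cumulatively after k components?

Step 1 — total variance = trace(Sigma) = Σ λ_i = 44 + 36 = 80.

Step 2 — fraction explained by component i = λ_i / Σ λ:
  PC1: 44/80 = 0.55
  PC2: 36/80 = 0.45

Step 3 — cumulative fraction after k components = (λ_1 + ... + λ_k) / Σ λ:
  k = 1: 44/80 = 0.55
  k = 2: (44 + 36)/80 = 80/80 = 1

Summary (fraction, with percent):

explained: PC1 0.55 (55%), PC2 0.45 (45%);  cumulative: 0.55, 1


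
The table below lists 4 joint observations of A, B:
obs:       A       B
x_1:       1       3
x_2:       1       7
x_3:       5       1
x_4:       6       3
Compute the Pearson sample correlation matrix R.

Step 1 — column means:
  mean(A) = (1 + 1 + 5 + 6) / 4 = 13/4 = 3.25
  mean(B) = (3 + 7 + 1 + 3) / 4 = 14/4 = 3.5

Step 2 — sample variances and covariances s[i,j] = (1/(n-1)) · Σ_k (x_{k,i} - mean_i) · (x_{k,j} - mean_j), with n-1 = 3:
  s[A,A] = ((-2.25)·(-2.25) + (-2.25)·(-2.25) + (1.75)·(1.75) + (2.75)·(2.75)) / 3 = 20.75/3 = 6.9167
  s[A,B] = ((-2.25)·(-0.5) + (-2.25)·(3.5) + (1.75)·(-2.5) + (2.75)·(-0.5)) / 3 = -12.5/3 = -4.1667
  s[B,B] = ((-0.5)·(-0.5) + (3.5)·(3.5) + (-2.5)·(-2.5) + (-0.5)·(-0.5)) / 3 = 19/3 = 6.3333
  Sample standard deviations s_i = √(s[i,i]):
  s(A) = √(6.9167) = 2.63
  s(B) = √(6.3333) = 2.5166

Step 3 — r_{ij} = s_{ij} / (s_i · s_j):
  r[A,A] = 1 (diagonal).
  r[A,B] = -4.1667 / (2.63 · 2.5166) = -4.1667 / 6.6186 = -0.6295
  r[B,B] = 1 (diagonal).

R is symmetric with unit diagonal. Assembling:

R = [[1, -0.6295],
 [-0.6295, 1]]


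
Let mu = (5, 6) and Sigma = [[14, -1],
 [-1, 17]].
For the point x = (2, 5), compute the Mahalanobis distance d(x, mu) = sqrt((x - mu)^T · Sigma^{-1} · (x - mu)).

Step 1 — centre the observation: (x - mu) = (-3, -1).

Step 2 — invert Sigma. det(Sigma) = 14·17 - (-1)² = 237.
  Sigma^{-1} = (1/det) · [[d, -b], [-b, a]] = [[0.0717, 0.0042],
 [0.0042, 0.0591]].

Step 3 — form the quadratic (x - mu)^T · Sigma^{-1} · (x - mu):
  Sigma^{-1} · (x - mu) = (-0.2194, -0.0717).
  (x - mu)^T · [Sigma^{-1} · (x - mu)] = (-3)·(-0.2194) + (-1)·(-0.0717) = 0.73.

Step 4 — take square root: d = √(0.73) ≈ 0.8544.

d(x, mu) = √(0.73) ≈ 0.8544


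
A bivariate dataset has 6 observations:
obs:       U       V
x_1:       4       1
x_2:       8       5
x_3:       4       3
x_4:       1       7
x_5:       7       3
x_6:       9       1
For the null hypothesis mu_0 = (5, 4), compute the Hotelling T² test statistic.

Step 1 — sample mean vector:
  mean(U) = (4 + 8 + 4 + 1 + 7 + 9) / 6 = 33/6 = 5.5
  mean(V) = (1 + 5 + 3 + 7 + 3 + 1) / 6 = 20/6 = 3.3333
  x̄ = (5.5, 3.3333),  deviation x̄ - mu_0 = (5.5, 3.3333) - (5, 4) = (0.5, -0.6667).

Step 2 — sample covariance matrix, S[i,j] = (1/(n-1)) · Σ_k (x_{k,i} - mean_i) · (x_{k,j} - mean_j), divisor n-1 = 5:
  S[U,U] = ((-1.5)·(-1.5) + (2.5)·(2.5) + (-1.5)·(-1.5) + (-4.5)·(-4.5) + (1.5)·(1.5) + (3.5)·(3.5)) / 5 = 45.5/5 = 9.1
  S[U,V] = ((-1.5)·(-2.3333) + (2.5)·(1.6667) + (-1.5)·(-0.3333) + (-4.5)·(3.6667) + (1.5)·(-0.3333) + (3.5)·(-2.3333)) / 5 = -17/5 = -3.4
  S[V,V] = ((-2.3333)·(-2.3333) + (1.6667)·(1.6667) + (-0.3333)·(-0.3333) + (3.6667)·(3.6667) + (-0.3333)·(-0.3333) + (-2.3333)·(-2.3333)) / 5 = 27.3333/5 = 5.4667
  S = [[9.1, -3.4],
 [-3.4, 5.4667]].

Step 3 — invert S. det(S) = 9.1·5.4667 - (-3.4)² = 38.1867.
  S^{-1} = (1/det) · [[d, -b], [-b, a]] = [[0.1432, 0.089],
 [0.089, 0.2383]].

Step 4 — quadratic form (x̄ - mu_0)^T · S^{-1} · (x̄ - mu_0):
  S^{-1} · (x̄ - mu_0) = (0.0122, -0.1144),
  (x̄ - mu_0)^T · [...] = (0.5)·(0.0122) + (-0.6667)·(-0.1144) = 0.0823.

Step 5 — scale by n: T² = 6 · 0.0823 = 0.4941.

T² ≈ 0.4941


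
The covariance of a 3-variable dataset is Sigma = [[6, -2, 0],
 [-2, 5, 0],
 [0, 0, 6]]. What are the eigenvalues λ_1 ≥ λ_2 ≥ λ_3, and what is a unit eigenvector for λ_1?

Step 1 — characteristic polynomial p(λ) = det(λI - Sigma) = λ³ - tr·λ² + c_1·λ - det, where tr = trace, c_1 = sum of the principal 2×2 minors, det = det(Sigma):
  tr = 6 + 5 + 6 = 17,
  c_1 = (6·5 - (-2)²) + (6·6 - (0)²) + (5·6 - (0)²) = 26 + 36 + 30 = 92,
  det = 6·(5·6 - (0)²) - (-2)·((-2)·6 - (0)·(0)) + (0)·((-2)·(0) - 5·(0)) = 6·(30) - (-2)·(-12) + (0)·(0) = 156.
  So p(λ) = λ³ - 17λ² + 92λ - 156.
Step 2 — look for an integer root (rational root theorem: any rational root is an integer divisor of 156). Testing λ = 6:
  p(6) = 216 - 612 + 552 - 156 = 0  ✓
  Dividing out (λ - 6): p(λ) = (λ - 6)(λ² - 11λ + 26).
Step 3 — remaining eigenvalues from the quadratic λ² - 11λ + 26 = 0:
  Δ = 11² - 4·26 = 121 - 104 = 17,  λ = (11 ± √17)/2 = (11 ± 4.1231)/2 ≈ 7.5616 or 3.4384.
  Sorted: λ_1 = 7.5616,  λ_2 = 6,  λ_3 = 3.4384  (check: sum = 17 = tr ✓).

Step 4 — unit eigenvector for λ_1 ≈ 7.5616: v spans the null space of (Sigma - λ_1 I), whose rows are
  r_1 = (-1.5616, -2, 0),  r_2 = (-2, -2.5616, 0),  r_3 = (0, 0, -1.5616).
  v is orthogonal to every row, so take v ∝ r_1 × r_3 = ((-2)·(-1.5616) - (0)·(0), (0)·(0) - (-1.5616)·(-1.5616), (-1.5616)·(0) - (-2)·(0)) ≈ (3.1231, -2.4384, 0).
  Let u = (3.1231, -2.4384, 0).
  ||u|| = √((3.1231)² + (-2.4384)² + (0)²) = √(15.6998) ≈ 3.9623,  v_1 = u/||u|| ≈ (0.7882, -0.6154, 0) (||v_1|| = 1).

λ_1 = 7.5616,  λ_2 = 6,  λ_3 = 3.4384;  v_1 ≈ (0.7882, -0.6154, 0)


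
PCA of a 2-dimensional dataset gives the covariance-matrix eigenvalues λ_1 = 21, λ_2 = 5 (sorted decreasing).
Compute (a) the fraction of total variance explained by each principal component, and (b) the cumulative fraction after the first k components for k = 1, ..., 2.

Step 1 — total variance = trace(Sigma) = Σ λ_i = 21 + 5 = 26.

Step 2 — fraction explained by component i = λ_i / Σ λ:
  PC1: 21/26 = 0.8077
  PC2: 5/26 = 0.1923

Step 3 — cumulative fraction after k components = (λ_1 + ... + λ_k) / Σ λ:
  k = 1: 21/26 = 0.8077
  k = 2: (21 + 5)/26 = 26/26 = 1

Summary (fraction, with percent):

explained: PC1 0.8077 (80.77%), PC2 0.1923 (19.23%);  cumulative: 0.8077, 1
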